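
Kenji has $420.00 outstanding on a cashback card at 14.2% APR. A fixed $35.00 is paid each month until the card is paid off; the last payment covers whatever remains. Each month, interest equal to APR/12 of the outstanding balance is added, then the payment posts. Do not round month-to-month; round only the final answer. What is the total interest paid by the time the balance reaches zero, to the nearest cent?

$35.66

Monthly rate r = 14.2%/12 = 1.18333% = 0.0118333.
Payoff takes n = ⌈−ln(1 − rB₀/P)/ln(1+r)⌉ = ⌈13.019⌉ = 14 payments; the last is $0.66.
Total paid = 13·$35.00 + $0.66 = $455.66.
Total interest = total paid − principal = $455.66 − $420.00 = $35.66.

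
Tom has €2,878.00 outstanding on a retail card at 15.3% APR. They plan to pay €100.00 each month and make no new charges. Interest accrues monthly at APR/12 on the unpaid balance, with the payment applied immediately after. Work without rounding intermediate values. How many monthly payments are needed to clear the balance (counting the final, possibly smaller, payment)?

Monthly rate r = 15.3%/12 = 1.275% = 0.01275.
Recurrence: B ← B·(1+r) − €100.00.
Month 1: interest €36.69; balance after payment €2,814.69.
Month 2: interest €35.89; balance after payment €2,750.58.
Closed form: n = −ln(1 − rB₀/P)/ln(1+r) = −ln(0.63305)/ln(1.01275) ≈ 36.087, so the balance reaches zero during payment 37.

37 months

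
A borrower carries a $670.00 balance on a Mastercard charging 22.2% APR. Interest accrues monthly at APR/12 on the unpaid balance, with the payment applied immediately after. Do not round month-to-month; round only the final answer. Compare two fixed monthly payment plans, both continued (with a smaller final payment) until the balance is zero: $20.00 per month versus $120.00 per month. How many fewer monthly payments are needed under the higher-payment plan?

47 fewer payments

Monthly rate r = 22.2%/12 = 1.85% = 0.0185.
At $20.00/mo: n = ⌈−ln(1 − rB₀/P)/ln(1+r)⌉ = 53 payments (last $15.00); total interest = total paid − $670.00 = $385.00.
At $120.00/mo: 6 payments (last $113.76); total interest $43.76.
Payments saved = 53 − 6 = 47.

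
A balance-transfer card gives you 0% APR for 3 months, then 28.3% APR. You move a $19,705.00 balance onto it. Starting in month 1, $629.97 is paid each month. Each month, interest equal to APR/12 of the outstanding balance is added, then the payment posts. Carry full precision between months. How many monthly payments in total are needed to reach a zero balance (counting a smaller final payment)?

51 payments

Promo months 1–3 at r₀ = 0%/12 = 0; months 4+ at r₁ = 28.3%/12 = 0.0235833.
After month 3 (no interest yet): B = $19,705.00 − 3·$629.97 = $17,815.09.
Then at r₁ with $629.97/mo: n₂ = −ln(1 − r₁·B/P)/ln(1+r₁) ≈ 47.16 → 48 more payments.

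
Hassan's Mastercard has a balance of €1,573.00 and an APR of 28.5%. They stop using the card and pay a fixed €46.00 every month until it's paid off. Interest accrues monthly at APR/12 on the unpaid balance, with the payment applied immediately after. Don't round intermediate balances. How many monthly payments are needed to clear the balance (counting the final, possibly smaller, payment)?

Monthly rate r = 28.5%/12 = 2.375% = 0.02375.
Recurrence: B ← B·(1+r) − €46.00.
Month 1: interest €37.36; balance after payment €1,564.36.
Month 2: interest €37.15; balance after payment €1,555.51.
Closed form: n = −ln(1 − rB₀/P)/ln(1+r) = −ln(0.18785)/ln(1.02375) ≈ 71.237, so the balance reaches zero during payment 72.

72 months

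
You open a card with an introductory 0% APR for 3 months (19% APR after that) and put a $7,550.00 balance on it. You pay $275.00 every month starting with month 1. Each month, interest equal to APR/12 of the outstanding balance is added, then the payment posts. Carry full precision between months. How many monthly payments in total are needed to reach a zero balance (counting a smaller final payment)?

Promo months 1–3 at r₀ = 0%/12 = 0; months 4+ at r₁ = 19%/12 = 0.0158333.
After month 3 (no interest yet): B = $7,550.00 − 3·$275.00 = $6,725.00.
Then at r₁ with $275.00/mo: n₂ = −ln(1 − r₁·B/P)/ln(1+r₁) ≈ 31.17 → 32 more payments.

35 months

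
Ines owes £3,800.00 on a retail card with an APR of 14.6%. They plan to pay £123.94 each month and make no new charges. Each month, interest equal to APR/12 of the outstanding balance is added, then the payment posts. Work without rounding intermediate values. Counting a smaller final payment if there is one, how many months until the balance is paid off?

39 payments

Monthly rate r = 14.6%/12 = 1.21667% = 0.0121667.
Recurrence: B ← B·(1+r) − £123.94.
Month 1: interest £46.23; balance after payment £3,722.29.
Month 2: interest £45.29; balance after payment £3,643.64.
Closed form: n = −ln(1 − rB₀/P)/ln(1+r) = −ln(0.62697)/ln(1.01217) ≈ 38.605, so the balance reaches zero during payment 39.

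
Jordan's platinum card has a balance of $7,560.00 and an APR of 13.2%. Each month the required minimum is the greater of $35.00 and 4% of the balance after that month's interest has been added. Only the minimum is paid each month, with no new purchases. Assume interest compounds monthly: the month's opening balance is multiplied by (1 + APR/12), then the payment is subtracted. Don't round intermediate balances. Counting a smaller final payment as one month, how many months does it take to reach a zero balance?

Monthly rate r = 13.2%/12 = 1.1% = 0.011.
While 4% of the post-interest balance exceeds $35.00, each month B ← (B·(1+r))·(1 − 0.04), i.e. B shrinks by the factor (1+r)·0.96 = 0.97056.
This holds for months 1–73. Entering month 74 the balance is $853.41; 4% of the post-interest balance is now below $35.00, so the flat $35.00 minimum applies from here.
From month 74 a fixed $35.00 at rate r clears $853.41 in 29 more payments. Total: 73 + 29 = 102 months.

102 months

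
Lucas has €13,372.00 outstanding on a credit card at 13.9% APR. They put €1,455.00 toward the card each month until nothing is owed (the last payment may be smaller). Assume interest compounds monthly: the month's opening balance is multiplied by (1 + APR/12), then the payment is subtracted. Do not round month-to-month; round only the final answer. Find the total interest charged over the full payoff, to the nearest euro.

€850

Monthly rate r = 13.9%/12 = 1.15833% = 0.0115833.
Payoff takes n = ⌈−ln(1 − rB₀/P)/ln(1+r)⌉ = ⌈9.773⌉ = 10 payments; the last is €1,126.88.
Total paid = 9·€1,455.00 + €1,126.88 = €14,221.88.
Total interest = total paid − principal = €14,221.88 − €13,372.00 = €849.88.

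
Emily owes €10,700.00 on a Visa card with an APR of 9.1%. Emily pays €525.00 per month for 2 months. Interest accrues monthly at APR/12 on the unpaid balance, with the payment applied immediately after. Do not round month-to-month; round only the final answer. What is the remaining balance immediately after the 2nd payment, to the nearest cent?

€9,808.92

Monthly rate r = 9.1%/12 = 0.758333% = 0.00758333.
Each month: B ← B·(1+r) − €525.00.
Month 1: interest €81.14; balance after payment €10,256.14.
Month 2: interest €77.78; balance after payment €9,808.92.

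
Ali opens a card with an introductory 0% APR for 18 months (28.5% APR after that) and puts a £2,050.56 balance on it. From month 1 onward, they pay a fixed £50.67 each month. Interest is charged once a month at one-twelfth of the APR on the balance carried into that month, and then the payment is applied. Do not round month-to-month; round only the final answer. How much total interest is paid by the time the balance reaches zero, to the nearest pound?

Promo months 1–18 at r₀ = 0%/12 = 0; months 19+ at r₁ = 28.5%/12 = 0.02375.
After month 18 (no interest yet): B = £2,050.56 − 18·£50.67 = £1,138.50.
Then at r₁ with £50.67/mo: n₂ = −ln(1 − r₁·B/P)/ln(1+r₁) ≈ 32.50 → 33 more payments.
Total paid = 50·£50.67 + £25.35 = £2,558.85; interest = £2,558.85 − £2,050.56 = £508.29.

£508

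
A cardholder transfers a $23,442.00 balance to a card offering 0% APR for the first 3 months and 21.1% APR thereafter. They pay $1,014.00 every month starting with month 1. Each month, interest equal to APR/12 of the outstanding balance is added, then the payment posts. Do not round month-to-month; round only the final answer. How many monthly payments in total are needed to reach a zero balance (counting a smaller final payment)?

29 payments

Promo months 1–3 at r₀ = 0%/12 = 0; months 4+ at r₁ = 21.1%/12 = 0.0175833.
After month 3 (no interest yet): B = $23,442.00 − 3·$1,014.00 = $20,400.00.
Then at r₁ with $1,014.00/mo: n₂ = −ln(1 − r₁·B/P)/ln(1+r₁) ≈ 25.05 → 26 more payments.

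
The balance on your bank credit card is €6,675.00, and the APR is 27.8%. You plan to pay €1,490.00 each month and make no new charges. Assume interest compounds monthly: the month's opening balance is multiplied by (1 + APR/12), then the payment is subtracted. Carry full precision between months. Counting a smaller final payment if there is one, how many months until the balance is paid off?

5 payments

Monthly rate r = 27.8%/12 = 2.31667% = 0.0231667.
Recurrence: B ← B·(1+r) − €1,490.00.
Month 1: interest €154.64; balance after payment €5,339.64.
Month 2: interest €123.70; balance after payment €3,973.34.
Month 3: interest €92.05; balance after payment €2,575.39.
Month 4: interest €59.66; balance after payment €1,145.05.
Month 5: interest €26.53; balance after payment €0.00.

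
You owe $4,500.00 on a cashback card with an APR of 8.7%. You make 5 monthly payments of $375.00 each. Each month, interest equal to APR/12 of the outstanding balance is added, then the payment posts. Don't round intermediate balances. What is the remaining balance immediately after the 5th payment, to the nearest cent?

Monthly rate r = 8.7%/12 = 0.725% = 0.00725.
Each month: B ← B·(1+r) − $375.00.
Month 1: interest $32.62; balance after payment $4,157.62.
Month 2: interest $30.14; balance after payment $3,812.77.
Month 3: interest $27.64; balance after payment $3,465.41.
Month 4: interest $25.12; balance after payment $3,115.53.
Month 5: interest $22.59; balance after payment $2,763.12.

$2,763.12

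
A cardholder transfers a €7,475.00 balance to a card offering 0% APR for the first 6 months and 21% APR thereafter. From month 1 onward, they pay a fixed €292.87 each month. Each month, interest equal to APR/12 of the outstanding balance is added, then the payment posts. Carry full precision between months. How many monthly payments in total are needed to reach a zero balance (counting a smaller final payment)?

Promo months 1–6 at r₀ = 0%/12 = 0; months 7+ at r₁ = 21%/12 = 0.0175.
After month 6 (no interest yet): B = €7,475.00 − 6·€292.87 = €5,717.78.
Then at r₁ with €292.87/mo: n₂ = −ln(1 − r₁·B/P)/ln(1+r₁) ≈ 24.10 → 25 more payments.

31 payments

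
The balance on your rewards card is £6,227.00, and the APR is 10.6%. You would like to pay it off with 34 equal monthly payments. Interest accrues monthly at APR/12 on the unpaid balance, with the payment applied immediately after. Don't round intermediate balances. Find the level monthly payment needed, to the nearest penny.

£212.83

Monthly rate r = 10.6%/12 = 0.883333% = 0.00883333.
Level-payment amortization: P = B₀·r / (1 − (1+r)^(−n)) = 6227.00·0.00883333 / (1 − 1.00883^(−34)).
Denominator 1 − (1+r)^(−34) = 0.258451433.
P = 55.0052 / 0.258451433 ≈ 212.83.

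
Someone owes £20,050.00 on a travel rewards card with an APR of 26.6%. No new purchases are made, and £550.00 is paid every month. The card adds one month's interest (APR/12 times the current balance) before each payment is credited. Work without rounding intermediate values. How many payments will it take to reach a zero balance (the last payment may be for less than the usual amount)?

Monthly rate r = 26.6%/12 = 2.21667% = 0.0221667.
Recurrence: B ← B·(1+r) − £550.00.
Month 1: interest £444.44; balance after payment £19,944.44.
Month 2: interest £442.10; balance after payment £19,836.54.
Closed form: n = −ln(1 − rB₀/P)/ln(1+r) = −ln(0.19192)/ln(1.02217) ≈ 75.288, so the balance reaches zero during payment 76.

76 payments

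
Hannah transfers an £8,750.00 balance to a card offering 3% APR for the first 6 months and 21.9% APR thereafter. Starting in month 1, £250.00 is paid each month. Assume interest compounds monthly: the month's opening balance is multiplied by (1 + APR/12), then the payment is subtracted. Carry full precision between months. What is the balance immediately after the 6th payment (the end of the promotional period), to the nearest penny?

£7,372.67

Promo months 1–6 at r₀ = 3%/12 = 0.0025; months 7+ at r₁ = 21.9%/12 = 0.01825.
After month 6: iterate B ← B·(1+r₀) − £250.00 for 6 months → £7,372.67.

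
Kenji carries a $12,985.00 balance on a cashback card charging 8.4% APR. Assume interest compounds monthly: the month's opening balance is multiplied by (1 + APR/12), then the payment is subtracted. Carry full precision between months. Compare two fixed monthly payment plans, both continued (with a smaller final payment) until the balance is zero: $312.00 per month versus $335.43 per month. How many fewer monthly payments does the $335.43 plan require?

4 fewer payments

Monthly rate r = 8.4%/12 = 0.7% = 0.007.
At $312.00/mo: n = ⌈−ln(1 − rB₀/P)/ln(1+r)⌉ = 50 payments (last $114.77); total interest = total paid − $12,985.00 = $2,417.77.
At $335.43/mo: 46 payments (last $103.74); total interest $2,213.09.
Payments saved = 50 − 46 = 4.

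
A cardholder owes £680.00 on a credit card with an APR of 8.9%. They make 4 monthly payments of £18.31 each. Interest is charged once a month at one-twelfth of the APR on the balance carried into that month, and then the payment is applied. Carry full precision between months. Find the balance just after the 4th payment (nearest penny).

Monthly rate r = 8.9%/12 = 0.741667% = 0.00741667.
Each month: B ← B·(1+r) − £18.31.
Month 1: interest £5.04; balance after payment £666.73.
Month 2: interest £4.94; balance after payment £653.37.
Month 3: interest £4.85; balance after payment £639.90.
Month 4: interest £4.75; balance after payment £626.34.

£626.34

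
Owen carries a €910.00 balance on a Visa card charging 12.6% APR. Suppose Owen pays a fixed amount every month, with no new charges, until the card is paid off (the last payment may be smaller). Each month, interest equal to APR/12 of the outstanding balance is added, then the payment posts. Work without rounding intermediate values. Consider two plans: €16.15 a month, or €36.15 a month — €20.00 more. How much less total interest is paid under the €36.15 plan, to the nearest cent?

Monthly rate r = 12.6%/12 = 1.05% = 0.0105.
At €16.15/mo: n = ⌈−ln(1 − rB₀/P)/ln(1+r)⌉ = 86 payments (last €12.02); total interest = total paid − €910.00 = €474.77.
At €36.15/mo: 30 payments (last €14.03); total interest €152.38.
Interest saved = €474.77 − €152.38 = €322.39.

€322.39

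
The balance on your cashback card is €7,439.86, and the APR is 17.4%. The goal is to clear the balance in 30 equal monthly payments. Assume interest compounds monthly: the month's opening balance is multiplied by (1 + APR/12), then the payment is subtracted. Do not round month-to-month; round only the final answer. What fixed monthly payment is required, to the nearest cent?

Monthly rate r = 17.4%/12 = 1.45% = 0.0145.
Level-payment amortization: P = B₀·r / (1 − (1+r)^(−n)) = 7439.86·0.0145 / (1 − 1.0145^(−30)).
Denominator 1 − (1+r)^(−30) = 0.350710382.
P = 107.878 / 0.350710382 ≈ 307.60.

€307.60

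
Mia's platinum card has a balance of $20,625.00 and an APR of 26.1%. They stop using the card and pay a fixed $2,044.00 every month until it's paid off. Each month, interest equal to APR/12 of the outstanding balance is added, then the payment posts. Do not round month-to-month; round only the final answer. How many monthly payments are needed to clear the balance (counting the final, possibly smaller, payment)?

12 payments

Monthly rate r = 26.1%/12 = 2.175% = 0.02175.
Recurrence: B ← B·(1+r) − $2,044.00.
Month 1: interest $448.59; balance after payment $19,029.59.
Month 2: interest $413.89; balance after payment $17,399.49.
Closed form: n = −ln(1 − rB₀/P)/ln(1+r) = −ln(0.78053)/ln(1.02175) ≈ 11.516, so the balance reaches zero during payment 12.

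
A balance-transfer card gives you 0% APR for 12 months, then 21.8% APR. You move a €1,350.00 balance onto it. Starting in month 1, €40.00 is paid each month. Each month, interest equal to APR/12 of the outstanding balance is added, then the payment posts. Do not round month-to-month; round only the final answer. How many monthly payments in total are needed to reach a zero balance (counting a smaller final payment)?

40 months

Promo months 1–12 at r₀ = 0%/12 = 0; months 13+ at r₁ = 21.8%/12 = 0.0181667.
After month 12 (no interest yet): B = €1,350.00 − 12·€40.00 = €870.00.
Then at r₁ with €40.00/mo: n₂ = −ln(1 − r₁·B/P)/ln(1+r₁) ≈ 27.92 → 28 more payments.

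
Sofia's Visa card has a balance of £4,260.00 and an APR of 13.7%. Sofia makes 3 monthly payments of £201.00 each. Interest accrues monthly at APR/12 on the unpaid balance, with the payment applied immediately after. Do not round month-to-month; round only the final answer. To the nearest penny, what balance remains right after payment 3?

£3,797.67

Monthly rate r = 13.7%/12 = 1.14167% = 0.0114167.
Each month: B ← B·(1+r) − £201.00.
Month 1: interest £48.63; balance after payment £4,107.64.
Month 2: interest £46.90; balance after payment £3,953.53.
Month 3: interest £45.14; balance after payment £3,797.67.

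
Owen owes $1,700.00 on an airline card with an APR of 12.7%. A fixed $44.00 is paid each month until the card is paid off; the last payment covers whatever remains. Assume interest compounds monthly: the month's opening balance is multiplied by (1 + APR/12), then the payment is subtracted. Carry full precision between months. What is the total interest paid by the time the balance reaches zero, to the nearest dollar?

Monthly rate r = 12.7%/12 = 1.05833% = 0.0105833.
Payoff takes n = ⌈−ln(1 − rB₀/P)/ln(1+r)⌉ = ⌈49.942⌉ = 50 payments; the last is $41.45.
Total paid = 49·$44.00 + $41.45 = $2,197.45.
Total interest = total paid − principal = $2,197.45 − $1,700.00 = $497.45.

$497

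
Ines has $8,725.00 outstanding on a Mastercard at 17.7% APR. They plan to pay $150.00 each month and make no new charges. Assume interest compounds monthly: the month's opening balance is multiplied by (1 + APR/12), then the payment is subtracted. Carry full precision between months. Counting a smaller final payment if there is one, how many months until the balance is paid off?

Monthly rate r = 17.7%/12 = 1.475% = 0.01475.
Recurrence: B ← B·(1+r) − $150.00.
Month 1: interest $128.69; balance after payment $8,703.69.
Month 2: interest $128.38; balance after payment $8,682.07.
Closed form: n = −ln(1 − rB₀/P)/ln(1+r) = −ln(0.14204)/ln(1.01475) ≈ 133.288, so the balance reaches zero during payment 134.

134 payments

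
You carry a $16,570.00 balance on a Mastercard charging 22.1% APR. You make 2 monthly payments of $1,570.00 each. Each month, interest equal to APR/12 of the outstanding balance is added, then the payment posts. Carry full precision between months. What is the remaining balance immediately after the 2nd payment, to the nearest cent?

Monthly rate r = 22.1%/12 = 1.84167% = 0.0184167.
Each month: B ← B·(1+r) − $1,570.00.
Month 1: interest $305.16; balance after payment $15,305.16.
Month 2: interest $281.87; balance after payment $14,017.03.

$14,017.03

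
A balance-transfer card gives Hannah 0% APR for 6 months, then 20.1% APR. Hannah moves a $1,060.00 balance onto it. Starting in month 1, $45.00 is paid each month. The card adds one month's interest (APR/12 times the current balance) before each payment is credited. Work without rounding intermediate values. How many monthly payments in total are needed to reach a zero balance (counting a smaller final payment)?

Promo months 1–6 at r₀ = 0%/12 = 0; months 7+ at r₁ = 20.1%/12 = 0.01675.
After month 6 (no interest yet): B = $1,060.00 − 6·$45.00 = $790.00.
Then at r₁ with $45.00/mo: n₂ = −ln(1 − r₁·B/P)/ln(1+r₁) ≈ 20.96 → 21 more payments.

27 months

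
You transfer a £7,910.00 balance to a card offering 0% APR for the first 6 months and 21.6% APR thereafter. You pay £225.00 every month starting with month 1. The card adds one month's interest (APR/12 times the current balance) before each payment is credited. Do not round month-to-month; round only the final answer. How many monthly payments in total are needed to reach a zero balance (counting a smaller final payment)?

48 months

Promo months 1–6 at r₀ = 0%/12 = 0; months 7+ at r₁ = 21.6%/12 = 0.018.
After month 6 (no interest yet): B = £7,910.00 − 6·£225.00 = £6,560.00.
Then at r₁ with £225.00/mo: n₂ = −ln(1 − r₁·B/P)/ln(1+r₁) ≈ 41.71 → 42 more payments.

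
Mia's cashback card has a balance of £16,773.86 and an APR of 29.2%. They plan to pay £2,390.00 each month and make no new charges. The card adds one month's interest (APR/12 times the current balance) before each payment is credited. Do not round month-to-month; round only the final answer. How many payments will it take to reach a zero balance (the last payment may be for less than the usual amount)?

Monthly rate r = 29.2%/12 = 2.43333% = 0.0243333.
Recurrence: B ← B·(1+r) − £2,390.00.
Month 1: interest £408.16; balance after payment £14,792.02.
Month 2: interest £359.94; balance after payment £12,761.96.
Closed form: n = −ln(1 − rB₀/P)/ln(1+r) = −ln(0.82922)/ln(1.02433) ≈ 7.789, so the balance reaches zero during payment 8.

8 payments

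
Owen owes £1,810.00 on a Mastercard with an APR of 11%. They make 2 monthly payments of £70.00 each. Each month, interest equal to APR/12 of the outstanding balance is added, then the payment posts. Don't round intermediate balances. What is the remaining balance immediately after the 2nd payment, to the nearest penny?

£1,702.69

Monthly rate r = 11%/12 = 0.916667% = 0.00916667.
Each month: B ← B·(1+r) − £70.00.
Month 1: interest £16.59; balance after payment £1,756.59.
Month 2: interest £16.10; balance after payment £1,702.69.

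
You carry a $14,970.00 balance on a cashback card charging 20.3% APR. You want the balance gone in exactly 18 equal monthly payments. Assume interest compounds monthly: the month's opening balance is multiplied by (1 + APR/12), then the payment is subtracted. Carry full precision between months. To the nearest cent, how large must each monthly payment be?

$971.67

Monthly rate r = 20.3%/12 = 1.69167% = 0.0169167.
Level-payment amortization: P = B₀·r / (1 − (1+r)^(−n)) = 14970.00·0.0169167 / (1 − 1.01692^(−18)).
Denominator 1 − (1+r)^(−18) = 0.260627275.
P = 253.243 / 0.260627275 ≈ 971.67.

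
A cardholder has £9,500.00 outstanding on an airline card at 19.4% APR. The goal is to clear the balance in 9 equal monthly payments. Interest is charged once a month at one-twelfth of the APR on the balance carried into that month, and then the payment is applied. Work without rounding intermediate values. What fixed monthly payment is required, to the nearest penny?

£1,142.70

Monthly rate r = 19.4%/12 = 1.61667% = 0.0161667.
Level-payment amortization: P = B₀·r / (1 − (1+r)^(−n)) = 9500.00·0.0161667 / (1 − 1.01617^(−9)).
Denominator 1 − (1+r)^(−9) = 0.134403487.
P = 153.583 / 0.134403487 ≈ 1142.70.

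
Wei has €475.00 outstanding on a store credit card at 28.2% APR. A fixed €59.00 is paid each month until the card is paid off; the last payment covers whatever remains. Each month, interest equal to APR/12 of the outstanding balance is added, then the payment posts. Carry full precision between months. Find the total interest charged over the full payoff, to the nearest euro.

Monthly rate r = 28.2%/12 = 2.35% = 0.0235.
Payoff takes n = ⌈−ln(1 − rB₀/P)/ln(1+r)⌉ = ⌈9.029⌉ = 10 payments; the last is €1.73.
Total paid = 9·€59.00 + €1.73 = €532.73.
Total interest = total paid − principal = €532.73 − €475.00 = €57.73.

€58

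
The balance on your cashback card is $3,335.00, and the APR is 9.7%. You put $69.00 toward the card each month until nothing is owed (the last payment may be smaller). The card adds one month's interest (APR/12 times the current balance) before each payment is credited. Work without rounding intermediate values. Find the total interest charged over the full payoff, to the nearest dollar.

Monthly rate r = 9.7%/12 = 0.808333% = 0.00808333.
Payoff takes n = ⌈−ln(1 − rB₀/P)/ln(1+r)⌉ = ⌈61.538⌉ = 62 payments; the last is $37.22.
Total paid = 61·$69.00 + $37.22 = $4,246.22.
Total interest = total paid − principal = $4,246.22 − $3,335.00 = $911.22.

$911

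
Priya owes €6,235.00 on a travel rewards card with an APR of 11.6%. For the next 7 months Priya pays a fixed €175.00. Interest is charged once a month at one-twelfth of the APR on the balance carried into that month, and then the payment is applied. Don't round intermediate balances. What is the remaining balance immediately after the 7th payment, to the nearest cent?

Monthly rate r = 11.6%/12 = 0.966667% = 0.00966667.
Each month: B ← B·(1+r) − €175.00.
Month 1: interest €60.27; balance after payment €6,120.27.
Month 2: interest €59.16; balance after payment €6,004.43.
Month 3: interest €58.04; balance after payment €5,887.48.
Month 4: interest €56.91; balance after payment €5,769.39.
Month 5: interest €55.77; balance after payment €5,650.16.
Month 6: interest €54.62; balance after payment €5,529.78.
Month 7: interest €53.45; balance after payment €5,408.23.

€5,408.23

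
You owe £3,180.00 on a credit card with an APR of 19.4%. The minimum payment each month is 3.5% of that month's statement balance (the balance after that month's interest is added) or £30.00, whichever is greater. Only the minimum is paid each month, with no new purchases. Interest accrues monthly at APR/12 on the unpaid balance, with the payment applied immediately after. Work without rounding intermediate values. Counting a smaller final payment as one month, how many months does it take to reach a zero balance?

Monthly rate r = 19.4%/12 = 1.61667% = 0.0161667.
While 3.5% of the post-interest balance exceeds £30.00, each month B ← (B·(1+r))·(1 − 0.035), i.e. B shrinks by the factor (1+r)·0.965 = 0.9806.
This holds for months 1–68. Entering month 69 the balance is £839.27; 3.5% of the post-interest balance is now below £30.00, so the flat £30.00 minimum applies from here.
From month 69 a fixed £30.00 at rate r clears £839.27 in 38 more payments. Total: 68 + 38 = 106 months.

106 months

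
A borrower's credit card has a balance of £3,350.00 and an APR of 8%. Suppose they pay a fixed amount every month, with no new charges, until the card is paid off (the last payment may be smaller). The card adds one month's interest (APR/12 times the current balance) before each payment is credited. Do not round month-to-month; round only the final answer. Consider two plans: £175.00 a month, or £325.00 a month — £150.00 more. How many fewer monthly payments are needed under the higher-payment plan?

Monthly rate r = 8%/12 = 0.666667% = 0.00666667.
At £175.00/mo: n = ⌈−ln(1 − rB₀/P)/ln(1+r)⌉ = 21 payments (last £95.97); total interest = total paid − £3,350.00 = £245.97.
At £325.00/mo: 11 payments (last £232.44); total interest £132.44.
Payments saved = 21 − 11 = 10.

10 fewer payments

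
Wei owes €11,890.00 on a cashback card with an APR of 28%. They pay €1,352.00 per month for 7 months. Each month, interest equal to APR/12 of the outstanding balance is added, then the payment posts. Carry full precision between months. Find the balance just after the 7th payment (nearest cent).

€3,820.53

Monthly rate r = 28%/12 = 2.33333% = 0.0233333.
Each month: B ← B·(1+r) − €1,352.00.
Month 1: interest €277.43; balance after payment €10,815.43.
Month 2: interest €252.36; balance after payment €9,715.79.
Month 3: interest €226.70; balance after payment €8,590.50.
Month 4: interest €200.44; balance after payment €7,438.94.
Month 5: interest €173.58; balance after payment €6,260.52.
Month 6: interest €146.08; balance after payment €5,054.59.
Month 7: interest €117.94; balance after payment €3,820.53.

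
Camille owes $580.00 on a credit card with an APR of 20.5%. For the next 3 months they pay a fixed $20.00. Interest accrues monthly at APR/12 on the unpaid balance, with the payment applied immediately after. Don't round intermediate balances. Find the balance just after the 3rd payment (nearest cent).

Monthly rate r = 20.5%/12 = 1.70833% = 0.0170833.
Each month: B ← B·(1+r) − $20.00.
Month 1: interest $9.91; balance after payment $569.91.
Month 2: interest $9.74; balance after payment $559.64.
Month 3: interest $9.56; balance after payment $549.20.

$549.20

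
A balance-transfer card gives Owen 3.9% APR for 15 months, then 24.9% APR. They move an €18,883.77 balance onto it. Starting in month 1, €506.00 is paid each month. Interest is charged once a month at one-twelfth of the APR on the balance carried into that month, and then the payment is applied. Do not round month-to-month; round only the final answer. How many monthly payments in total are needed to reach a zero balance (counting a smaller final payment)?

Promo months 1–15 at r₀ = 3.9%/12 = 0.00325; months 16+ at r₁ = 24.9%/12 = 0.02075.
After month 15: iterate B ← B·(1+r₀) − €506.00 for 15 months → €12,060.47.
Then at r₁ with €506.00/mo: n₂ = −ln(1 − r₁·B/P)/ln(1+r₁) ≈ 33.22 → 34 more payments.

49 months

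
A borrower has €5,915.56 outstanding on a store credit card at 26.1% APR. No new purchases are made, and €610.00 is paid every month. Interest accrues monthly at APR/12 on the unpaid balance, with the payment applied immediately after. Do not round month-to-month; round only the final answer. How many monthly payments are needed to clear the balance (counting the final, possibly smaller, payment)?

Monthly rate r = 26.1%/12 = 2.175% = 0.02175.
Recurrence: B ← B·(1+r) − €610.00.
Month 1: interest €128.66; balance after payment €5,434.22.
Month 2: interest €118.19; balance after payment €4,942.42.
Closed form: n = −ln(1 − rB₀/P)/ln(1+r) = −ln(0.78908)/ln(1.02175) ≈ 11.010, so the balance reaches zero during payment 12.

12 payments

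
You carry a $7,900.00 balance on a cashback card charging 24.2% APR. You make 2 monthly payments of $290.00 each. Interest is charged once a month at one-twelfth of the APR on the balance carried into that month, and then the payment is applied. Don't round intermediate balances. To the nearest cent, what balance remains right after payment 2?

Monthly rate r = 24.2%/12 = 2.01667% = 0.0201667.
Each month: B ← B·(1+r) − $290.00.
Month 1: interest $159.32; balance after payment $7,769.32.
Month 2: interest $156.68; balance after payment $7,636.00.

$7,636.00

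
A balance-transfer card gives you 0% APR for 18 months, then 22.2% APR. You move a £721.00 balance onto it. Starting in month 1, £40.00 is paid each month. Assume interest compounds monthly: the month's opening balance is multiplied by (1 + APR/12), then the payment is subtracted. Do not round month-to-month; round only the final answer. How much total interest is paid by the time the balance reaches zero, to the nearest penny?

£0.02

Promo months 1–18 at r₀ = 0%/12 = 0; months 19+ at r₁ = 22.2%/12 = 0.0185.
After month 18 (no interest yet): B = £721.00 − 18·£40.00 = £1.00.
Then at r₁ with £40.00/mo: n₂ = −ln(1 − r₁·B/P)/ln(1+r₁) ≈ 0.03 → 1 more payments.
Total paid = 18·£40.00 + £1.02 = £721.02; interest = £721.02 − £721.00 = £0.02.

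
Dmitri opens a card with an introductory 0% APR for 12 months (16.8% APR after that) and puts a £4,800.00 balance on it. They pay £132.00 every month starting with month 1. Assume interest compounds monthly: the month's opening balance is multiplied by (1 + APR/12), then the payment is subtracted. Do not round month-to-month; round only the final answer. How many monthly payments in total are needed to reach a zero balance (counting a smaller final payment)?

43 months

Promo months 1–12 at r₀ = 0%/12 = 0; months 13+ at r₁ = 16.8%/12 = 0.014.
After month 12 (no interest yet): B = £4,800.00 − 12·£132.00 = £3,216.00.
Then at r₁ with £132.00/mo: n₂ = −ln(1 − r₁·B/P)/ln(1+r₁) ≈ 30.01 → 31 more payments.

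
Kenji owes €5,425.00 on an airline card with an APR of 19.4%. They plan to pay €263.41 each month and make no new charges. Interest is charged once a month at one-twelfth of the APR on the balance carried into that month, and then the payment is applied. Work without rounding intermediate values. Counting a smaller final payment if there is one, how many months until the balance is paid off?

26 payments

Monthly rate r = 19.4%/12 = 1.61667% = 0.0161667.
Recurrence: B ← B·(1+r) − €263.41.
Month 1: interest €87.70; balance after payment €5,249.29.
Month 2: interest €84.86; balance after payment €5,070.75.
Closed form: n = −ln(1 − rB₀/P)/ln(1+r) = −ln(0.66704)/ln(1.01617) ≈ 25.247, so the balance reaches zero during payment 26.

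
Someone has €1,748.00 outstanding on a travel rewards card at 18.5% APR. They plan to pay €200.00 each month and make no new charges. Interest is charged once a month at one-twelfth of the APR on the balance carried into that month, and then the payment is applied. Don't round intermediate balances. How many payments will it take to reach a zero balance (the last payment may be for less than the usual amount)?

10 payments

Monthly rate r = 18.5%/12 = 1.54167% = 0.0154167.
Recurrence: B ← B·(1+r) − €200.00.
Month 1: interest €26.95; balance after payment €1,574.95.
Month 2: interest €24.28; balance after payment €1,399.23.
Closed form: n = −ln(1 − rB₀/P)/ln(1+r) = −ln(0.86526)/ln(1.01542) ≈ 9.460, so the balance reaches zero during payment 10.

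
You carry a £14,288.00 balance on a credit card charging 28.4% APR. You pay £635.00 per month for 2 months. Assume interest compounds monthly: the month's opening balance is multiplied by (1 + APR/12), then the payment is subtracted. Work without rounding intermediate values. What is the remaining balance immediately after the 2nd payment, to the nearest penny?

£13,687.27

Monthly rate r = 28.4%/12 = 2.36667% = 0.0236667.
Each month: B ← B·(1+r) − £635.00.
Month 1: interest £338.15; balance after payment £13,991.15.
Month 2: interest £331.12; balance after payment £13,687.27.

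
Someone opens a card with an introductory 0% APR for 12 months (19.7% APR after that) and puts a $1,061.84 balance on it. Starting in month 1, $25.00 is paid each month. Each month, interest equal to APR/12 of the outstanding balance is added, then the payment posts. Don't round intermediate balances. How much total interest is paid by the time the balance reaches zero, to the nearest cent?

Promo months 1–12 at r₀ = 0%/12 = 0; months 13+ at r₁ = 19.7%/12 = 0.0164167.
After month 12 (no interest yet): B = $1,061.84 − 12·$25.00 = $761.84.
Then at r₁ with $25.00/mo: n₂ = −ln(1 − r₁·B/P)/ln(1+r₁) ≈ 42.60 → 43 more payments.
Total paid = 54·$25.00 + $15.09 = $1,365.09; interest = $1,365.09 − $1,061.84 = $303.25.

$303.25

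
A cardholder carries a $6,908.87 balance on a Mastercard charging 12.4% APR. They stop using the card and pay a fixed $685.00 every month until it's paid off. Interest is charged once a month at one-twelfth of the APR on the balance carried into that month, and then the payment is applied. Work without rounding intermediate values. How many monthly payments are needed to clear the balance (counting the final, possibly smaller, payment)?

Monthly rate r = 12.4%/12 = 1.03333% = 0.0103333.
Recurrence: B ← B·(1+r) − $685.00.
Month 1: interest $71.39; balance after payment $6,295.26.
Month 2: interest $65.05; balance after payment $5,675.31.
Closed form: n = −ln(1 − rB₀/P)/ln(1+r) = −ln(0.89578)/ln(1.01033) ≈ 10.706, so the balance reaches zero during payment 11.

11 payments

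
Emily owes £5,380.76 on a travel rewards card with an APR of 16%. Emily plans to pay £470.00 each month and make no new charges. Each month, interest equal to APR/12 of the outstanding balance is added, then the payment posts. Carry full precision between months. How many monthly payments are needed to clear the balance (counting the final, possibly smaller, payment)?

Monthly rate r = 16%/12 = 1.33333% = 0.0133333.
Recurrence: B ← B·(1+r) − £470.00.
Month 1: interest £71.74; balance after payment £4,982.50.
Month 2: interest £66.43; balance after payment £4,578.94.
Closed form: n = −ln(1 − rB₀/P)/ln(1+r) = −ln(0.84735)/ln(1.01333) ≈ 12.505, so the balance reaches zero during payment 13.

13 months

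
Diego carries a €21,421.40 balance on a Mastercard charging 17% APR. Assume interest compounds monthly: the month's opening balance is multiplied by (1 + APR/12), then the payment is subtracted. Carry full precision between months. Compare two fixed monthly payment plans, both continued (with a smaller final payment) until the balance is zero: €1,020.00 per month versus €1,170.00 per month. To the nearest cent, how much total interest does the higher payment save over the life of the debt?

Monthly rate r = 17%/12 = 1.41667% = 0.0141667.
At €1,020.00/mo: n = ⌈−ln(1 − rB₀/P)/ln(1+r)⌉ = 26 payments (last €106.25); total interest = total paid − €21,421.40 = €4,184.85.
At €1,170.00/mo: 22 payments (last €405.22); total interest €3,553.82.
Interest saved = €4,184.85 − €3,553.82 = €631.03.

€631.03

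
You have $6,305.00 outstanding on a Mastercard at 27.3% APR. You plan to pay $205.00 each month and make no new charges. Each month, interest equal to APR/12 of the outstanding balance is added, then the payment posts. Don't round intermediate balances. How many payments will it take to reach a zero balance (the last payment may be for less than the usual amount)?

54 payments

Monthly rate r = 27.3%/12 = 2.275% = 0.02275.
Recurrence: B ← B·(1+r) − $205.00.
Month 1: interest $143.44; balance after payment $6,243.44.
Month 2: interest $142.04; balance after payment $6,180.48.
Closed form: n = −ln(1 − rB₀/P)/ln(1+r) = −ln(0.3003)/ln(1.02275) ≈ 53.477, so the balance reaches zero during payment 54.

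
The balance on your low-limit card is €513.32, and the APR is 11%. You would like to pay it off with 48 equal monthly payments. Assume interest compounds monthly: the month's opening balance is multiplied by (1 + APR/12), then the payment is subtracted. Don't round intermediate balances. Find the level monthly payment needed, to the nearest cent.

€13.27

Monthly rate r = 11%/12 = 0.916667% = 0.00916667.
Level-payment amortization: P = B₀·r / (1 − (1+r)^(−n)) = 513.32·0.00916667 / (1 − 1.00917^(−48)).
Denominator 1 − (1+r)^(−48) = 0.35467136.
P = 4.70543 / 0.35467136 ≈ 13.27.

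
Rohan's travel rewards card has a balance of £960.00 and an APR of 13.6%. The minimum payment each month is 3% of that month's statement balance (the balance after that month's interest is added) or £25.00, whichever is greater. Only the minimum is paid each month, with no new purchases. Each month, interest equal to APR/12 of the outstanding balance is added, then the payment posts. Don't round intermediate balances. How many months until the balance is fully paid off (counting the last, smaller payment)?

50 months

Monthly rate r = 13.6%/12 = 1.13333% = 0.0113333.
While 3% of the post-interest balance exceeds £25.00, each month B ← (B·(1+r))·(1 − 0.03), i.e. B shrinks by the factor (1+r)·0.97 = 0.98099.
This holds for months 1–8. Entering month 9 the balance is £823.38; 3% of the post-interest balance is now below £25.00, so the flat £25.00 minimum applies from here.
From month 9 a fixed £25.00 at rate r clears £823.38 in 42 more payments. Total: 8 + 42 = 50 months.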